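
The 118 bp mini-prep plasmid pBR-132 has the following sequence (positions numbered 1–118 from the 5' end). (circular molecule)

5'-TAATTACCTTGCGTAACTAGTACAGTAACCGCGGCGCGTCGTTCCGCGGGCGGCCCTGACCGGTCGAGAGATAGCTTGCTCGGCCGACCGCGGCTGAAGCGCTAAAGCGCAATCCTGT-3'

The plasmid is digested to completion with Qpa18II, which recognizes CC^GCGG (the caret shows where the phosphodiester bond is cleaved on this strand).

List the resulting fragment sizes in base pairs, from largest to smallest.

59, 44, 15 bp

Qpa18II sites (CCGCGG) start at positions 29, 44, 88.
Qpa18II cuts after base 2 of each site, so after positions 30, 45, 89.
Circular molecule, 3 cuts → 3 fragments:
  31–45 → 15 bp
  46–89 → 44 bp
  90–118 then 1–30 → 29 + 30 = 59 bp
Sorted largest to smallest: 59, 44, 15 bp.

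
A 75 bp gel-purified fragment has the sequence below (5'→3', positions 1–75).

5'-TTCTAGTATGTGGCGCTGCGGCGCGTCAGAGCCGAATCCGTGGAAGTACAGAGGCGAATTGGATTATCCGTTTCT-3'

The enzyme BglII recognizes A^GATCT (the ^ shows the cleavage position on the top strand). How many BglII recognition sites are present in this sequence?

0

No occurrence of AGATCT is present in the sequence.
BglII does not cut: 0 sites.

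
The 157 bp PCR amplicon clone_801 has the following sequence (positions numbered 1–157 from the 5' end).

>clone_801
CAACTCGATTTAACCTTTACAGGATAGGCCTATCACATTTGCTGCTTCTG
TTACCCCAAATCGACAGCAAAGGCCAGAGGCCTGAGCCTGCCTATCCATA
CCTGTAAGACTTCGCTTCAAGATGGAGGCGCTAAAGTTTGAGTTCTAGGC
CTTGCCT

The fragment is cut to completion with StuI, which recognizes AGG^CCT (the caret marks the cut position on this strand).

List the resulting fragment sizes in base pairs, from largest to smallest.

StuI sites (AGGCCT) start at positions 26, 78, 147.
StuI cuts after base 3 of each site, so after positions 28, 80, 149.
Linear molecule, 3 cuts → 4 fragments:
  1–28 → 28 bp
  29–80 → 52 bp
  81–149 → 69 bp
  150–157 → 8 bp
Sorted largest to smallest: 69, 52, 28, 8 bp.

69, 52, 28, 8 bp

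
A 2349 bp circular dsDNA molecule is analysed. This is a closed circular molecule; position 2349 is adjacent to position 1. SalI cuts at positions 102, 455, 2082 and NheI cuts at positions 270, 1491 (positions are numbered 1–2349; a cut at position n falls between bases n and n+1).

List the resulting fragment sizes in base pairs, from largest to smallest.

1036, 591, 369, 185, 168 bp

Combined cut positions (sorted): 102, 270, 455, 1491, 2082.
Circular molecule, 5 cuts → 5 fragments:
  270 − 102 = 168 bp
  455 − 270 = 185 bp
  1491 − 455 = 1036 bp
  2082 − 1491 = 591 bp
  wrap: 2349 − 2082 + 102 = 369 bp
Sorted largest to smallest: 1036, 591, 369, 185, 168 bp.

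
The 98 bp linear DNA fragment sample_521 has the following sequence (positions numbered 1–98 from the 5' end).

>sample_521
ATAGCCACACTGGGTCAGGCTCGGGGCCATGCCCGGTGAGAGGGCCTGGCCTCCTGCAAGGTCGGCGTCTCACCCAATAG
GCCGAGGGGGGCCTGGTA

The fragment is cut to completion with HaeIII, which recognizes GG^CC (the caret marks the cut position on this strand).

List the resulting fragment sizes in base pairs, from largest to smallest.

HaeIII sites (GGCC) start at positions 25, 43, 48, 80, 90.
HaeIII cuts after base 2 of each site, so after positions 26, 44, 49, 81, 91.
Linear molecule, 5 cuts → 6 fragments:
  1–26 → 26 bp
  27–44 → 18 bp
  45–49 → 5 bp
  50–81 → 32 bp
  82–91 → 10 bp
  92–98 → 7 bp
Sorted largest to smallest: 32, 26, 18, 10, 7, 5 bp.

32, 26, 18, 10, 7, 5 bp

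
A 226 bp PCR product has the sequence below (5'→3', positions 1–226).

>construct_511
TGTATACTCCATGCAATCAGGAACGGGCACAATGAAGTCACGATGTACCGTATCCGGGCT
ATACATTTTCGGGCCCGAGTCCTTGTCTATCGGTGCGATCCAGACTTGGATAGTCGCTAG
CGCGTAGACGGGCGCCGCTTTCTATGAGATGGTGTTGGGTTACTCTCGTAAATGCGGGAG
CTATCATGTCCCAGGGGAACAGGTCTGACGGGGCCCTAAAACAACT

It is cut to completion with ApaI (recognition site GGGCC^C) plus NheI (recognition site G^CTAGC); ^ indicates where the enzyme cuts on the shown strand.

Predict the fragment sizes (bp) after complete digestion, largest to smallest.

ApaI sites (GGGCCC) start at positions 71, 211.
ApaI cuts after base 5 of each site (before the last base), so after positions 75, 215.
The NheI site (GCTAGC) starts at position 116.
NheI cuts after the first base of each site, so after position 116.
Combined cut positions: 75, 116, 215.
Linear molecule, 3 cuts → 4 fragments:
  1–75 → 75 bp
  76–116 → 41 bp
  117–215 → 99 bp
  216–226 → 11 bp
Sorted largest to smallest: 99, 75, 41, 11 bp.

99, 75, 41, 11 bp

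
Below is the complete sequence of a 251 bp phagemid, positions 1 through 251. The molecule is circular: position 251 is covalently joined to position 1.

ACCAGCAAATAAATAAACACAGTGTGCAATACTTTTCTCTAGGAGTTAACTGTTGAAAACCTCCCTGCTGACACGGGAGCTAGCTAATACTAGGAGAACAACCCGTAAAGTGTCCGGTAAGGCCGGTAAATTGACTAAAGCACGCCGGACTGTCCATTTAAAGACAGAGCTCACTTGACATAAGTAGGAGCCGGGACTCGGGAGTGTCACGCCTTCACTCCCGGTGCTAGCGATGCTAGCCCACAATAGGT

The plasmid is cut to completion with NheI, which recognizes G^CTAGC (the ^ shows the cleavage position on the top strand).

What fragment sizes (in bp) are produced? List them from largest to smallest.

NheI sites (GCTAGC) start at positions 79, 226, 235.
NheI cuts after the first base of each site, so after positions 79, 226, 235.
Circular molecule, 3 cuts → 3 fragments:
  80–226 → 147 bp
  227–235 → 9 bp
  236–251 then 1–79 → 16 + 79 = 95 bp
Sorted largest to smallest: 147, 95, 9 bp.

147, 95, 9 bp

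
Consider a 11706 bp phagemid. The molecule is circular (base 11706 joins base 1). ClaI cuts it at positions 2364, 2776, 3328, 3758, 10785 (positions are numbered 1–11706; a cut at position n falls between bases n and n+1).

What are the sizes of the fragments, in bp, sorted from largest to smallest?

Circular molecule, 5 cuts → 5 fragments:
  2776 − 2364 = 412 bp
  3328 − 2776 = 552 bp
  3758 − 3328 = 430 bp
  10785 − 3758 = 7027 bp
  wrap: 11706 − 10785 + 2364 = 3285 bp
Sorted largest to smallest: 7027, 3285, 552, 430, 412 bp.

7027, 3285, 552, 430, 412 bp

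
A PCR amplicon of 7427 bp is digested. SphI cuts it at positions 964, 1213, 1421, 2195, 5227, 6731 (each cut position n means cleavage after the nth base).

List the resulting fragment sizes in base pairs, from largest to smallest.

3032, 1504, 964, 774, 696, 249, 208 bp

Linear molecule, 6 cuts → 7 fragments:
  964 − 0 = 964 bp
  1213 − 964 = 249 bp
  1421 − 1213 = 208 bp
  2195 − 1421 = 774 bp
  5227 − 2195 = 3032 bp
  6731 − 5227 = 1504 bp
  7427 − 6731 = 696 bp
Sorted largest to smallest: 3032, 1504, 964, 774, 696, 249, 208 bp.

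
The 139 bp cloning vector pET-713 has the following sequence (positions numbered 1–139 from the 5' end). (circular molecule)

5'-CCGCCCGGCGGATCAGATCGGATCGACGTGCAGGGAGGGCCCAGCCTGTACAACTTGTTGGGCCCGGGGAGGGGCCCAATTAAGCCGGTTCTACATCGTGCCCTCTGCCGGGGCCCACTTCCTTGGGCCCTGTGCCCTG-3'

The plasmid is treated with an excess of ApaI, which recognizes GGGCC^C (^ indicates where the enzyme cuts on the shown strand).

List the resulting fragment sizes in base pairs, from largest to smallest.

ApaI sites (GGGCCC) start at positions 37, 60, 72, 111, 125.
ApaI cuts after base 5 of each site (before the last base), so after positions 41, 64, 76, 115, 129.
Circular molecule, 5 cuts → 5 fragments:
  42–64 → 23 bp
  65–76 → 12 bp
  77–115 → 39 bp
  116–129 → 14 bp
  130–139 then 1–41 → 10 + 41 = 51 bp
Sorted largest to smallest: 51, 39, 23, 14, 12 bp.

51, 39, 23, 14, 12 bp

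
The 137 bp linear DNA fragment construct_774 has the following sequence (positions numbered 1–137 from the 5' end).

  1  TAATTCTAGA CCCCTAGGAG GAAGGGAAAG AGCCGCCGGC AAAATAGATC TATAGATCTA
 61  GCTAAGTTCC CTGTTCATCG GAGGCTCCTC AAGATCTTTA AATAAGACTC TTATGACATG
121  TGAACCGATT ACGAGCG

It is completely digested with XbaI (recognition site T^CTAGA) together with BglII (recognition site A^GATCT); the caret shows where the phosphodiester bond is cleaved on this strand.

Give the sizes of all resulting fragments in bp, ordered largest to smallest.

45, 41, 38, 8, 5 bp

The XbaI site (TCTAGA) starts at position 5.
XbaI cuts after the first base of each site, so after position 5.
BglII sites (AGATCT) start at positions 46, 54, 92.
BglII cuts after the first base of each site, so after positions 46, 54, 92.
Combined cut positions: 5, 46, 54, 92.
Linear molecule, 4 cuts → 5 fragments:
  1–5 → 5 bp
  6–46 → 41 bp
  47–54 → 8 bp
  55–92 → 38 bp
  93–137 → 45 bp
Sorted largest to smallest: 45, 41, 38, 8, 5 bp.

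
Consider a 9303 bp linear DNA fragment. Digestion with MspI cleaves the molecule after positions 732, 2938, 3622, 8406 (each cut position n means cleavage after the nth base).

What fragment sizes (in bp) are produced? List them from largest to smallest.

Linear molecule, 4 cuts → 5 fragments:
  732 − 0 = 732 bp
  2938 − 732 = 2206 bp
  3622 − 2938 = 684 bp
  8406 − 3622 = 4784 bp
  9303 − 8406 = 897 bp
Sorted largest to smallest: 4784, 2206, 897, 732, 684 bp.

4784, 2206, 897, 732, 684 bp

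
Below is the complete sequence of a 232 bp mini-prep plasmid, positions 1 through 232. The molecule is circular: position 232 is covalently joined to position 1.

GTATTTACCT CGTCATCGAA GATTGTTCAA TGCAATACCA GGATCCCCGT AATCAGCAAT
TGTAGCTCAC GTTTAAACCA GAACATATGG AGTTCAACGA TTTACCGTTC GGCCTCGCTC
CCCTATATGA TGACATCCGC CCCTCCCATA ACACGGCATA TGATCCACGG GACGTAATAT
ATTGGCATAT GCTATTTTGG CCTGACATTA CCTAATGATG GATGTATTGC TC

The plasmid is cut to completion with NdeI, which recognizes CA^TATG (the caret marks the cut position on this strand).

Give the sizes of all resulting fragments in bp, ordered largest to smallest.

130, 73, 29 bp

NdeI sites (CATATG) start at positions 84, 157, 186.
NdeI cuts after base 2 of each site, so after positions 85, 158, 187.
Circular molecule, 3 cuts → 3 fragments:
  86–158 → 73 bp
  159–187 → 29 bp
  188–232 then 1–85 → 45 + 85 = 130 bp
Sorted largest to smallest: 130, 73, 29 bp.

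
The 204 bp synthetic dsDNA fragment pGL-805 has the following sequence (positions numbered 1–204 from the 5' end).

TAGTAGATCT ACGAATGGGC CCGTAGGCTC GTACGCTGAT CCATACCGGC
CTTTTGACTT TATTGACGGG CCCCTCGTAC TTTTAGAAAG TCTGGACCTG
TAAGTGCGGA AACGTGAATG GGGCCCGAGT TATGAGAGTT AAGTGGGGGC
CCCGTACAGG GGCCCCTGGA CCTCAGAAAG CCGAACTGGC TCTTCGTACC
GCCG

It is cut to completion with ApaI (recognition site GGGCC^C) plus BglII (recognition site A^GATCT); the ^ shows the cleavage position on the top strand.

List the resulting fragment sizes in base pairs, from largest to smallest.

53, 51, 40, 26, 16, 13, 5 bp

ApaI sites (GGGCCC) start at positions 17, 68, 121, 147, 160.
ApaI cuts after base 5 of each site (before the last base), so after positions 21, 72, 125, 151, 164.
The BglII site (AGATCT) starts at position 5.
BglII cuts after the first base of each site, so after position 5.
Combined cut positions: 5, 21, 72, 125, 151, 164.
Linear molecule, 6 cuts → 7 fragments:
  1–5 → 5 bp
  6–21 → 16 bp
  22–72 → 51 bp
  73–125 → 53 bp
  126–151 → 26 bp
  152–164 → 13 bp
  165–204 → 40 bp
Sorted largest to smallest: 53, 51, 40, 26, 16, 13, 5 bp.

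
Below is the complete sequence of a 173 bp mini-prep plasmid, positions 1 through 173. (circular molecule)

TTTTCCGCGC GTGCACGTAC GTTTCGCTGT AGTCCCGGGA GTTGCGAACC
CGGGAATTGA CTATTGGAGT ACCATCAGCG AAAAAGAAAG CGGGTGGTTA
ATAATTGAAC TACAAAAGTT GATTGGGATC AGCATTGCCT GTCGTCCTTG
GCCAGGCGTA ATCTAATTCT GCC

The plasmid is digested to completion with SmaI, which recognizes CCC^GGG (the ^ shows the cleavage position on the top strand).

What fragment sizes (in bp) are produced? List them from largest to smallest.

SmaI sites (CCCGGG) start at positions 34, 49.
SmaI cuts after base 3 of each site, so after positions 36, 51.
Circular molecule, 2 cuts → 2 fragments:
  37–51 → 15 bp
  52–173 then 1–36 → 122 + 36 = 158 bp
Sorted largest to smallest: 158, 15 bp.

158, 15 bp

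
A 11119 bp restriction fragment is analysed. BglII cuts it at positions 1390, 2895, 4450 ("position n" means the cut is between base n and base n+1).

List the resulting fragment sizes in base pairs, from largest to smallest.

6669, 1555, 1505, 1390 bp

Linear molecule, 3 cuts → 4 fragments:
  1390 − 0 = 1390 bp
  2895 − 1390 = 1505 bp
  4450 − 2895 = 1555 bp
  11119 − 4450 = 6669 bp
Sorted largest to smallest: 6669, 1555, 1505, 1390 bp.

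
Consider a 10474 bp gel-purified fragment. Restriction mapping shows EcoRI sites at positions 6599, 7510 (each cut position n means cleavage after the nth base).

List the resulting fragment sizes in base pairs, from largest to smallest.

6599, 2964, 911 bp

Linear molecule, 2 cuts → 3 fragments:
  6599 − 0 = 6599 bp
  7510 − 6599 = 911 bp
  10474 − 7510 = 2964 bp
Sorted largest to smallest: 6599, 2964, 911 bp.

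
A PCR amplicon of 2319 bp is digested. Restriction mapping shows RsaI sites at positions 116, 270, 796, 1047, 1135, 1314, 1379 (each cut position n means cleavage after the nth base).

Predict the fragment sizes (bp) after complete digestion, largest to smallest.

Linear molecule, 7 cuts → 8 fragments:
  116 − 0 = 116 bp
  270 − 116 = 154 bp
  796 − 270 = 526 bp
  1047 − 796 = 251 bp
  1135 − 1047 = 88 bp
  1314 − 1135 = 179 bp
  1379 − 1314 = 65 bp
  2319 − 1379 = 940 bp
Sorted largest to smallest: 940, 526, 251, 179, 154, 116, 88, 65 bp.

940, 526, 251, 179, 154, 116, 88, 65 bp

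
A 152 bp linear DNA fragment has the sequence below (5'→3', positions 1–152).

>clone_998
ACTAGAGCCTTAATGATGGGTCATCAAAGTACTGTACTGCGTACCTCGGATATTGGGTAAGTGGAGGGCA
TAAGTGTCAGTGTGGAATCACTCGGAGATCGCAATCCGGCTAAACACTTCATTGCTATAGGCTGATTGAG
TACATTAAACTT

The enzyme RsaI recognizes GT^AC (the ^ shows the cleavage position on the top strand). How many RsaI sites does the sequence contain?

4

GTAC occurs starting at positions 29, 34, 41, 140.
RsaI cuts at 4 sites.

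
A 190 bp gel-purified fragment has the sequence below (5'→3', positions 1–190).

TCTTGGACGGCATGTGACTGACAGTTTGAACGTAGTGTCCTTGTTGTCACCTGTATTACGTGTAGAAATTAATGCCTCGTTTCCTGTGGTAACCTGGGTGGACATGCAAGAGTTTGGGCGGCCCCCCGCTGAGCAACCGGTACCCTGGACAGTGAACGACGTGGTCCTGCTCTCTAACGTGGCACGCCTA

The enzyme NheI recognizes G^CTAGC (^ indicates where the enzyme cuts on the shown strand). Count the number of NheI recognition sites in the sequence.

0

No occurrence of GCTAGC is present in the sequence.
NheI does not cut: 0 sites.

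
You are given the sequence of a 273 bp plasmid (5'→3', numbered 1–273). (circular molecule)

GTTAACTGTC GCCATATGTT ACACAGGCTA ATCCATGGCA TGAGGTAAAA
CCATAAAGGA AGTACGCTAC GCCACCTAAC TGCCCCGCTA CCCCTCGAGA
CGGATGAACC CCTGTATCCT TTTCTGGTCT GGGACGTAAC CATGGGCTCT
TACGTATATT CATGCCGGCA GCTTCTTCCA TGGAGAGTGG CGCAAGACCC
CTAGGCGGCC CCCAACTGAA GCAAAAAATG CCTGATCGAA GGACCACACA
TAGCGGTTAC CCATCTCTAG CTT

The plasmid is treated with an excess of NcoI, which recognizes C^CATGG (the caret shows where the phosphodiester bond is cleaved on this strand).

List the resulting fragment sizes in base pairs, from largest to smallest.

NcoI sites (CCATGG) start at positions 33, 140, 178.
NcoI cuts after the first base of each site, so after positions 33, 140, 178.
Circular molecule, 3 cuts → 3 fragments:
  34–140 → 107 bp
  141–178 → 38 bp
  179–273 then 1–33 → 95 + 33 = 128 bp
Sorted largest to smallest: 128, 107, 38 bp.

128, 107, 38 bp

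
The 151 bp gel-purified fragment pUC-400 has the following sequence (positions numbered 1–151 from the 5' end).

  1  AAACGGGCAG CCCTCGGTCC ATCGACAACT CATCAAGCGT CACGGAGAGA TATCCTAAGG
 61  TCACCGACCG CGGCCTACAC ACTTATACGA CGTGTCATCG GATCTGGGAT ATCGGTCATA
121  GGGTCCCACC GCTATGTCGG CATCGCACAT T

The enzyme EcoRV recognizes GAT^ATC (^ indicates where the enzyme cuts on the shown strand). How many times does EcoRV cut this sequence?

GATATC occurs starting at positions 49, 108.
EcoRV cuts at 2 sites.

2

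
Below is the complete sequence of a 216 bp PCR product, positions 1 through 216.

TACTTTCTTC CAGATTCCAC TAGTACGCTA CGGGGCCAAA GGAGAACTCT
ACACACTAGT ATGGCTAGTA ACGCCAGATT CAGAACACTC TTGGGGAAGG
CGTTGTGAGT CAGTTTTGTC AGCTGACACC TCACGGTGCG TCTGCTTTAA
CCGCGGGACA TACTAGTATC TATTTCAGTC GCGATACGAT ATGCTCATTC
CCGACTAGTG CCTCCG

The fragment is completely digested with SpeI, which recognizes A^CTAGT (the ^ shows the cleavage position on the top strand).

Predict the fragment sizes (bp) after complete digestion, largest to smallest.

SpeI sites (ACTAGT) start at positions 19, 55, 162, 204.
SpeI cuts after the first base of each site, so after positions 19, 55, 162, 204.
Linear molecule, 4 cuts → 5 fragments:
  1–19 → 19 bp
  20–55 → 36 bp
  56–162 → 107 bp
  163–204 → 42 bp
  205–216 → 12 bp
Sorted largest to smallest: 107, 42, 36, 19, 12 bp.

107, 42, 36, 19, 12 bp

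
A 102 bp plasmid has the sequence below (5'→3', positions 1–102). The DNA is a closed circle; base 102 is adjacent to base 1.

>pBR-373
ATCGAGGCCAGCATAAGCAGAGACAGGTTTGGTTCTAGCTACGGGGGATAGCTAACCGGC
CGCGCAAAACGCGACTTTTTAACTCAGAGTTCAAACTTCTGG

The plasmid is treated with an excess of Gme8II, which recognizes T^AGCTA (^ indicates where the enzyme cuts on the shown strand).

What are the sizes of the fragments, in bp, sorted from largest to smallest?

89, 13 bp

Gme8II sites (TAGCTA) start at positions 36, 49.
Gme8II cuts after the first base of each site, so after positions 36, 49.
Circular molecule, 2 cuts → 2 fragments:
  37–49 → 13 bp
  50–102 then 1–36 → 53 + 36 = 89 bp
Sorted largest to smallest: 89, 13 bp.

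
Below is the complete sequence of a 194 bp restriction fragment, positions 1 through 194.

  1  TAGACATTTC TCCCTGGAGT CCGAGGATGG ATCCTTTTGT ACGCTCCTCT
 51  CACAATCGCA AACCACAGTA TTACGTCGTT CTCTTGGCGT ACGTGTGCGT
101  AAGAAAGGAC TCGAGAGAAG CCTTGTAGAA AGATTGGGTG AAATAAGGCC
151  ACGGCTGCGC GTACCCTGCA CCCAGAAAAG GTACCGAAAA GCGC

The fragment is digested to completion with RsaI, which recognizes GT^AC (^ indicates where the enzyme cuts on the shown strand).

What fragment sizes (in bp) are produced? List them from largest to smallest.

72, 50, 40, 20, 12 bp

RsaI sites (GTAC) start at positions 39, 89, 161, 181.
RsaI cuts after base 2 of each site, so after positions 40, 90, 162, 182.
Linear molecule, 4 cuts → 5 fragments:
  1–40 → 40 bp
  41–90 → 50 bp
  91–162 → 72 bp
  163–182 → 20 bp
  183–194 → 12 bp
Sorted largest to smallest: 72, 50, 40, 20, 12 bp.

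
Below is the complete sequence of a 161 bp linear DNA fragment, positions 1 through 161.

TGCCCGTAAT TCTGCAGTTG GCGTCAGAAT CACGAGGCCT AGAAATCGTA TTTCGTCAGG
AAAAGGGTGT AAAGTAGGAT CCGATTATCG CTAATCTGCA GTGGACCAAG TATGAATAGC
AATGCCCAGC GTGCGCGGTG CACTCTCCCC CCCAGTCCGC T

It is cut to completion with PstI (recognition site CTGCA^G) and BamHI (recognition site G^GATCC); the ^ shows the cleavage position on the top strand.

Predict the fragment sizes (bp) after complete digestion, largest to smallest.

61, 61, 23, 16 bp

PstI sites (CTGCAG) start at positions 12, 96.
PstI cuts after base 5 of each site (before the last base), so after positions 16, 100.
The BamHI site (GGATCC) starts at position 77.
BamHI cuts after the first base of each site, so after position 77.
Combined cut positions: 16, 77, 100.
Linear molecule, 3 cuts → 4 fragments:
  1–16 → 16 bp
  17–77 → 61 bp
  78–100 → 23 bp
  101–161 → 61 bp
Sorted largest to smallest: 61, 61, 23, 16 bp.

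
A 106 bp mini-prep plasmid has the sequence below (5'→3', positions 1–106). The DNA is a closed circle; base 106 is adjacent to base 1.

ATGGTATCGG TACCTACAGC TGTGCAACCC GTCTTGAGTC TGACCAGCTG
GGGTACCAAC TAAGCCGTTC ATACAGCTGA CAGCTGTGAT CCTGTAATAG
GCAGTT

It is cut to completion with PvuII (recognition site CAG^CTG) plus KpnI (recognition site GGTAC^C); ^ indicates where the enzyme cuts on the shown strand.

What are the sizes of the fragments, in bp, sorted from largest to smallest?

36, 28, 20, 9, 7, 6 bp

PvuII sites (CAGCTG) start at positions 17, 45, 74, 81.
PvuII cuts after base 3 of each site, so after positions 19, 47, 76, 83.
KpnI sites (GGTACC) start at positions 9, 52.
KpnI cuts after base 5 of each site (before the last base), so after positions 13, 56.
Combined cut positions: 13, 19, 47, 56, 76, 83.
Circular molecule, 6 cuts → 6 fragments:
  14–19 → 6 bp
  20–47 → 28 bp
  48–56 → 9 bp
  57–76 → 20 bp
  77–83 → 7 bp
  84–106 then 1–13 → 23 + 13 = 36 bp
Sorted largest to smallest: 36, 28, 20, 9, 7, 6 bp.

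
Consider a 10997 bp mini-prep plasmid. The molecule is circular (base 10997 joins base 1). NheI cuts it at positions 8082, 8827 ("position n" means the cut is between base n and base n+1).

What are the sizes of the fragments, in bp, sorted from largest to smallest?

Circular molecule, 2 cuts → 2 fragments:
  8827 − 8082 = 745 bp
  wrap: 10997 − 8827 + 8082 = 10252 bp
Sorted largest to smallest: 10252, 745 bp.

10252, 745 bp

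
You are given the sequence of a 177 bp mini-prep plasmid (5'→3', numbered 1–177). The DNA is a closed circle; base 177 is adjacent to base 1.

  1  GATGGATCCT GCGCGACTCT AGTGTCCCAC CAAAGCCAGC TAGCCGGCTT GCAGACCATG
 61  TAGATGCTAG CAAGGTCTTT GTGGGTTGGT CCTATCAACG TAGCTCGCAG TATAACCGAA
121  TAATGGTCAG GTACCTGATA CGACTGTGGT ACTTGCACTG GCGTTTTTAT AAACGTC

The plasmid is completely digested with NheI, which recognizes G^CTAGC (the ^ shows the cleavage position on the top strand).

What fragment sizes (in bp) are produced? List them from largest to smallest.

NheI sites (GCTAGC) start at positions 39, 66.
NheI cuts after the first base of each site, so after positions 39, 66.
Circular molecule, 2 cuts → 2 fragments:
  40–66 → 27 bp
  67–177 then 1–39 → 111 + 39 = 150 bp
Sorted largest to smallest: 150, 27 bp.

150, 27 bp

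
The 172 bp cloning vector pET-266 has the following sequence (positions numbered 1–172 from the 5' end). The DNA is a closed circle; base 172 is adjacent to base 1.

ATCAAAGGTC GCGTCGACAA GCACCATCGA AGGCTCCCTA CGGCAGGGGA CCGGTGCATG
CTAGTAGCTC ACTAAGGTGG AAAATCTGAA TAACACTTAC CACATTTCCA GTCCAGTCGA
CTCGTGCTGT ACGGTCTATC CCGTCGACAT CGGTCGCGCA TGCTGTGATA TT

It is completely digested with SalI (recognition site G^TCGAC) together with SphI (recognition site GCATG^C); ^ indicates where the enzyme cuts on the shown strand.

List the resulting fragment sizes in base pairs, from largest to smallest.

SalI sites (GTCGAC) start at positions 13, 116, 143.
SalI cuts after the first base of each site, so after positions 13, 116, 143.
SphI sites (GCATGC) start at positions 56, 158.
SphI cuts after base 5 of each site (before the last base), so after positions 60, 162.
Combined cut positions: 13, 60, 116, 143, 162.
Circular molecule, 5 cuts → 5 fragments:
  14–60 → 47 bp
  61–116 → 56 bp
  117–143 → 27 bp
  144–162 → 19 bp
  163–172 then 1–13 → 10 + 13 = 23 bp
Sorted largest to smallest: 56, 47, 27, 23, 19 bp.

56, 47, 27, 23, 19 bp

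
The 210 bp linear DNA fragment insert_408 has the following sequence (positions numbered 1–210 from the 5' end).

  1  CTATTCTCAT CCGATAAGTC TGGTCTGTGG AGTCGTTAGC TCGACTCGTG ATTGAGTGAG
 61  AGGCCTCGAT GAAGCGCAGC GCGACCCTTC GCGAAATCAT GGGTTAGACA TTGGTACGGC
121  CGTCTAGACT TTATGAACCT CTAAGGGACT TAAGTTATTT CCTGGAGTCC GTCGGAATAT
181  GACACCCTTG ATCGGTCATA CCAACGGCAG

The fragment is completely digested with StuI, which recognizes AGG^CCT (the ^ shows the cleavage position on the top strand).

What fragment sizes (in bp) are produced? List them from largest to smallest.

The StuI site (AGGCCT) starts at position 61.
StuI cuts after base 3 of each site, so after position 63.
Linear molecule, 1 cut → 2 fragments:
  1–63 → 63 bp
  64–210 → 147 bp
Sorted largest to smallest: 147, 63 bp.

147, 63 bp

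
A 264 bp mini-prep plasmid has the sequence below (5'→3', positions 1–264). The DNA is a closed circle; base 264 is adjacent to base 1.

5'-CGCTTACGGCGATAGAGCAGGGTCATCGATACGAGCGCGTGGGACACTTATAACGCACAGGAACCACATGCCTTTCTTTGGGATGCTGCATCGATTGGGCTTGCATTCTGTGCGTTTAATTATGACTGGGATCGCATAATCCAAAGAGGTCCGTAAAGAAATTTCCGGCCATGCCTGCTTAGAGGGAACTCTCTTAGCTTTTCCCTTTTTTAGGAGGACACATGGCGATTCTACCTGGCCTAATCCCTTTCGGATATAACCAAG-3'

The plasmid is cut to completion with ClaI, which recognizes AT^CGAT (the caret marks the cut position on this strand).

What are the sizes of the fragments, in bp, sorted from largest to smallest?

199, 65 bp

ClaI sites (ATCGAT) start at positions 25, 90.
ClaI cuts after base 2 of each site, so after positions 26, 91.
Circular molecule, 2 cuts → 2 fragments:
  27–91 → 65 bp
  92–264 then 1–26 → 173 + 26 = 199 bp
Sorted largest to smallest: 199, 65 bp.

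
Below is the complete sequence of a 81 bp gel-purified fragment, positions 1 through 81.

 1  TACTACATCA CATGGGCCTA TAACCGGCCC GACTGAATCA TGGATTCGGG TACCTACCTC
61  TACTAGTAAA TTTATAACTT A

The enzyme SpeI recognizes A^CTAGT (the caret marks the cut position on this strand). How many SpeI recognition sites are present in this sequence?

1

ACTAGT occurs starting at position 62.
SpeI cuts at 1 site.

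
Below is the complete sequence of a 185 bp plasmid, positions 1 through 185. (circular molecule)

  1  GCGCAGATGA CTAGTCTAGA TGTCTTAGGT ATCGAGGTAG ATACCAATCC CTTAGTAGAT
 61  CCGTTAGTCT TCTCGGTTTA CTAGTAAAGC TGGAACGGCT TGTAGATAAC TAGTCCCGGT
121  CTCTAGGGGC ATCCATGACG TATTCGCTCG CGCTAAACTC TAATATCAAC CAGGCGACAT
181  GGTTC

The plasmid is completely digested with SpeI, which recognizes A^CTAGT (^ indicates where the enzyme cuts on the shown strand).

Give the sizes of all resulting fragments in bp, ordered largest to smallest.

86, 70, 29 bp

SpeI sites (ACTAGT) start at positions 10, 80, 109.
SpeI cuts after the first base of each site, so after positions 10, 80, 109.
Circular molecule, 3 cuts → 3 fragments:
  11–80 → 70 bp
  81–109 → 29 bp
  110–185 then 1–10 → 76 + 10 = 86 bp
Sorted largest to smallest: 86, 70, 29 bp.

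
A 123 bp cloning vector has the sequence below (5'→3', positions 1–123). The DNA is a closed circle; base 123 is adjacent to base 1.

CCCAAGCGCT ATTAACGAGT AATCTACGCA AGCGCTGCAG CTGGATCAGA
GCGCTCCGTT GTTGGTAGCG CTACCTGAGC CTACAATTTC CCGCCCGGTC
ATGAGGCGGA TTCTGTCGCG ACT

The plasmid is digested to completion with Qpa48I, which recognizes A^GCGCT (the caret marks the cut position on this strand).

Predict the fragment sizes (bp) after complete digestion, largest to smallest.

61, 26, 19, 17 bp

Qpa48I sites (AGCGCT) start at positions 5, 31, 50, 67.
Qpa48I cuts after the first base of each site, so after positions 5, 31, 50, 67.
Circular molecule, 4 cuts → 4 fragments:
  6–31 → 26 bp
  32–50 → 19 bp
  51–67 → 17 bp
  68–123 then 1–5 → 56 + 5 = 61 bp
Sorted largest to smallest: 61, 26, 19, 17 bp.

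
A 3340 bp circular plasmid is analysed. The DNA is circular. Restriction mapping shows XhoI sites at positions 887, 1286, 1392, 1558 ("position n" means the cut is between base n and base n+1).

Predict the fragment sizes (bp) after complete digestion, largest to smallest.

2669, 399, 166, 106 bp

Circular molecule, 4 cuts → 4 fragments:
  1286 − 887 = 399 bp
  1392 − 1286 = 106 bp
  1558 − 1392 = 166 bp
  wrap: 3340 − 1558 + 887 = 2669 bp
Sorted largest to smallest: 2669, 399, 166, 106 bp.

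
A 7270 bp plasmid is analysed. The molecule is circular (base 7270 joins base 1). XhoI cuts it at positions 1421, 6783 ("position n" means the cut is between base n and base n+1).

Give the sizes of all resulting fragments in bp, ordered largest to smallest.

Circular molecule, 2 cuts → 2 fragments:
  6783 − 1421 = 5362 bp
  wrap: 7270 − 6783 + 1421 = 1908 bp
Sorted largest to smallest: 5362, 1908 bp.

5362, 1908 bp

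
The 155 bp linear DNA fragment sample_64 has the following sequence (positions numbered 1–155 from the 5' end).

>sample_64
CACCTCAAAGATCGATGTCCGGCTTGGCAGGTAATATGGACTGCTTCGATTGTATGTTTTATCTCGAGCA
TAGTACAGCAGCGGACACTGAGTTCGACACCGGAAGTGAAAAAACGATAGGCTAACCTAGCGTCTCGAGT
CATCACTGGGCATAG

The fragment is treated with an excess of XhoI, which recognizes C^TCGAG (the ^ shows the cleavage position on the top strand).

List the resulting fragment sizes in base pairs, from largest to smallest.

71, 63, 21 bp

XhoI sites (CTCGAG) start at positions 63, 134.
XhoI cuts after the first base of each site, so after positions 63, 134.
Linear molecule, 2 cuts → 3 fragments:
  1–63 → 63 bp
  64–134 → 71 bp
  135–155 → 21 bp
Sorted largest to smallest: 71, 63, 21 bp.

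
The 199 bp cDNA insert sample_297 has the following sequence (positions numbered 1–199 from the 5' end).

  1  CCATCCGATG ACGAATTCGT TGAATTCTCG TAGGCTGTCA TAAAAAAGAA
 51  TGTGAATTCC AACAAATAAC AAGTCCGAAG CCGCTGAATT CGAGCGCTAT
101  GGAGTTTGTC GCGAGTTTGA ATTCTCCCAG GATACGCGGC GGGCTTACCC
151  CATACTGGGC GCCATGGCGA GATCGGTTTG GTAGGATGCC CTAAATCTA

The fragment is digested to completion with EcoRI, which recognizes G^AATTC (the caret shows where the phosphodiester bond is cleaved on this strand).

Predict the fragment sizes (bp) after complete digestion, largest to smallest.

EcoRI sites (GAATTC) start at positions 13, 22, 54, 86, 119.
EcoRI cuts after the first base of each site, so after positions 13, 22, 54, 86, 119.
Linear molecule, 5 cuts → 6 fragments:
  1–13 → 13 bp
  14–22 → 9 bp
  23–54 → 32 bp
  55–86 → 32 bp
  87–119 → 33 bp
  120–199 → 80 bp
Sorted largest to smallest: 80, 33, 32, 32, 13, 9 bp.

80, 33, 32, 32, 13, 9 bp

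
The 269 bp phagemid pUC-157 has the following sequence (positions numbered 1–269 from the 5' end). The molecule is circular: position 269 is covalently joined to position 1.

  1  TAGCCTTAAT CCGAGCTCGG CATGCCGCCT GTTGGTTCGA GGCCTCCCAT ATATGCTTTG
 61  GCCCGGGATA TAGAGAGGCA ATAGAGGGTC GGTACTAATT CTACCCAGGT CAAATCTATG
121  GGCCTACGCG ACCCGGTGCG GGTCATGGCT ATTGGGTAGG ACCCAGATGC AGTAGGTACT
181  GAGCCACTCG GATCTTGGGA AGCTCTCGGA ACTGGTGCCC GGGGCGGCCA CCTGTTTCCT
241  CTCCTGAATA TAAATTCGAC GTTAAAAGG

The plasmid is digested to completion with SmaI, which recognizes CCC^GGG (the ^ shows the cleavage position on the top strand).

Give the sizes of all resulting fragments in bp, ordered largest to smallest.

SmaI sites (CCCGGG) start at positions 62, 218.
SmaI cuts after base 3 of each site, so after positions 64, 220.
Circular molecule, 2 cuts → 2 fragments:
  65–220 → 156 bp
  221–269 then 1–64 → 49 + 64 = 113 bp
Sorted largest to smallest: 156, 113 bp.

156, 113 bp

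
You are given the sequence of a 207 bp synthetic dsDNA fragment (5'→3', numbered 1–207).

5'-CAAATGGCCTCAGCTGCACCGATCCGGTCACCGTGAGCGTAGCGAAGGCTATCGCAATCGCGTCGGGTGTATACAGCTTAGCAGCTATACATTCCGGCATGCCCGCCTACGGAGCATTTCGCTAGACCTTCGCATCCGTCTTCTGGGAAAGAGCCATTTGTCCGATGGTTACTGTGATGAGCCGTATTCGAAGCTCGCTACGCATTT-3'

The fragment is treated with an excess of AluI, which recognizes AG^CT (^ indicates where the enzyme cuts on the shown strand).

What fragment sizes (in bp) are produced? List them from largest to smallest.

109, 63, 14, 13, 8 bp

AluI sites (AGCT) start at positions 12, 75, 83, 192.
AluI cuts after base 2 of each site, so after positions 13, 76, 84, 193.
Linear molecule, 4 cuts → 5 fragments:
  1–13 → 13 bp
  14–76 → 63 bp
  77–84 → 8 bp
  85–193 → 109 bp
  194–207 → 14 bp
Sorted largest to smallest: 109, 63, 14, 13, 8 bp.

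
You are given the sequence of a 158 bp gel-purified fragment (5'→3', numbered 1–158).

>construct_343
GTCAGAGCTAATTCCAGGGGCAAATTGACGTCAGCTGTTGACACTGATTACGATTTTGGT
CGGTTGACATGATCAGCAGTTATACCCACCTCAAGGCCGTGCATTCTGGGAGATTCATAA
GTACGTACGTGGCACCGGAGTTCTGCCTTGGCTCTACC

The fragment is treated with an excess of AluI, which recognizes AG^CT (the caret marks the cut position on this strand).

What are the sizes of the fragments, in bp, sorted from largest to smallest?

AluI sites (AGCT) start at positions 6, 33.
AluI cuts after base 2 of each site, so after positions 7, 34.
Linear molecule, 2 cuts → 3 fragments:
  1–7 → 7 bp
  8–34 → 27 bp
  35–158 → 124 bp
Sorted largest to smallest: 124, 27, 7 bp.

124, 27, 7 bp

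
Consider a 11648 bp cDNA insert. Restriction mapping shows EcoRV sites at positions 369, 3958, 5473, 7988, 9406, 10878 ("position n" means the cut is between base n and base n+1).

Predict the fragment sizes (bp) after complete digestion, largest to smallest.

Linear molecule, 6 cuts → 7 fragments:
  369 − 0 = 369 bp
  3958 − 369 = 3589 bp
  5473 − 3958 = 1515 bp
  7988 − 5473 = 2515 bp
  9406 − 7988 = 1418 bp
  10878 − 9406 = 1472 bp
  11648 − 10878 = 770 bp
Sorted largest to smallest: 3589, 2515, 1515, 1472, 1418, 770, 369 bp.

3589, 2515, 1515, 1472, 1418, 770, 369 bp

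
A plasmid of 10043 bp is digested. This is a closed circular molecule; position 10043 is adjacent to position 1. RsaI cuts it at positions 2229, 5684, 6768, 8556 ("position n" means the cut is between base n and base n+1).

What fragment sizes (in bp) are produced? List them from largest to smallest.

Circular molecule, 4 cuts → 4 fragments:
  5684 − 2229 = 3455 bp
  6768 − 5684 = 1084 bp
  8556 − 6768 = 1788 bp
  wrap: 10043 − 8556 + 2229 = 3716 bp
Sorted largest to smallest: 3716, 3455, 1788, 1084 bp.

3716, 3455, 1788, 1084 bp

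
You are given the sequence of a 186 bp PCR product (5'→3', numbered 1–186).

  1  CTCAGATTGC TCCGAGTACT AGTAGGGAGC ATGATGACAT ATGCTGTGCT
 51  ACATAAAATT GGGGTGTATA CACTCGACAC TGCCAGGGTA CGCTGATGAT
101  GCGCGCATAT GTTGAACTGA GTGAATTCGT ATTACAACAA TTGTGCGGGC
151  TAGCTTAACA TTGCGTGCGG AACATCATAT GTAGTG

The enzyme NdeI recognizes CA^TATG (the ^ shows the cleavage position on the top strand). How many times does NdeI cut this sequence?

CATATG occurs starting at positions 38, 106, 176.
NdeI cuts at 3 sites.

3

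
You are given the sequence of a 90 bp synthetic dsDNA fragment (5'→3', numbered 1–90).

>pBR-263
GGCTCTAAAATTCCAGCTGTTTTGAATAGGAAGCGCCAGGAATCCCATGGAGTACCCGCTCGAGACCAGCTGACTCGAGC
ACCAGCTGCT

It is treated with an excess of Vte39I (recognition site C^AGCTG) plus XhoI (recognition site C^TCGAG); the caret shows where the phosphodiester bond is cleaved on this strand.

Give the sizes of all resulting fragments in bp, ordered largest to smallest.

45, 14, 9, 8, 7, 7 bp

Vte39I sites (CAGCTG) start at positions 14, 67, 83.
Vte39I cuts after the first base of each site, so after positions 14, 67, 83.
XhoI sites (CTCGAG) start at positions 59, 74.
XhoI cuts after the first base of each site, so after positions 59, 74.
Combined cut positions: 14, 59, 67, 74, 83.
Linear molecule, 5 cuts → 6 fragments:
  1–14 → 14 bp
  15–59 → 45 bp
  60–67 → 8 bp
  68–74 → 7 bp
  75–83 → 9 bp
  84–90 → 7 bp
Sorted largest to smallest: 45, 14, 9, 8, 7, 7 bp.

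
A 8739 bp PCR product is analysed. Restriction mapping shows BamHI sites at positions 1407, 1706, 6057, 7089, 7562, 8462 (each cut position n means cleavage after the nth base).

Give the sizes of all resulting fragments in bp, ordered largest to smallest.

Linear molecule, 6 cuts → 7 fragments:
  1407 − 0 = 1407 bp
  1706 − 1407 = 299 bp
  6057 − 1706 = 4351 bp
  7089 − 6057 = 1032 bp
  7562 − 7089 = 473 bp
  8462 − 7562 = 900 bp
  8739 − 8462 = 277 bp
Sorted largest to smallest: 4351, 1407, 1032, 900, 473, 299, 277 bp.

4351, 1407, 1032, 900, 473, 299, 277 bp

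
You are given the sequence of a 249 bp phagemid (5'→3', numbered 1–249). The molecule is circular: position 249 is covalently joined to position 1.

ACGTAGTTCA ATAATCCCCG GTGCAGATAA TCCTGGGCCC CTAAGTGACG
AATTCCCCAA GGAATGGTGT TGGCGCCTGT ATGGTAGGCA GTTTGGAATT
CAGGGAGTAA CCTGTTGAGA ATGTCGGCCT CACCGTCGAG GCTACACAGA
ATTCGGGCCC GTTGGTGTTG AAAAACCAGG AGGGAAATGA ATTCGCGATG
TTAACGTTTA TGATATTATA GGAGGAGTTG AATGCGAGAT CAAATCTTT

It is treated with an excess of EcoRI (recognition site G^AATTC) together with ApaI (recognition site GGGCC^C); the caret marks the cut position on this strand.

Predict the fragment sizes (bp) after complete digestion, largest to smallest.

99, 53, 46, 30, 11, 10 bp

EcoRI sites (GAATTC) start at positions 50, 96, 149, 189.
EcoRI cuts after the first base of each site, so after positions 50, 96, 149, 189.
ApaI sites (GGGCCC) start at positions 35, 155.
ApaI cuts after base 5 of each site (before the last base), so after positions 39, 159.
Combined cut positions: 39, 50, 96, 149, 159, 189.
Circular molecule, 6 cuts → 6 fragments:
  40–50 → 11 bp
  51–96 → 46 bp
  97–149 → 53 bp
  150–159 → 10 bp
  160–189 → 30 bp
  190–249 then 1–39 → 60 + 39 = 99 bp
Sorted largest to smallest: 99, 53, 46, 30, 11, 10 bp.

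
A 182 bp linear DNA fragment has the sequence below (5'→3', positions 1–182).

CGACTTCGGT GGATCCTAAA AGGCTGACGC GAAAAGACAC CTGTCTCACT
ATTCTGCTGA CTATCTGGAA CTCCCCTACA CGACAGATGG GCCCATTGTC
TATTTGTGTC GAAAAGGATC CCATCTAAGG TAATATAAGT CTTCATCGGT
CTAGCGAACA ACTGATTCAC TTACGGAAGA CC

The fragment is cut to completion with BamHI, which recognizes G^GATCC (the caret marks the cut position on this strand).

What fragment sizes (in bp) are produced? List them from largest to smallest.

BamHI sites (GGATCC) start at positions 11, 116.
BamHI cuts after the first base of each site, so after positions 11, 116.
Linear molecule, 2 cuts → 3 fragments:
  1–11 → 11 bp
  12–116 → 105 bp
  117–182 → 66 bp
Sorted largest to smallest: 105, 66, 11 bp.

105, 66, 11 bp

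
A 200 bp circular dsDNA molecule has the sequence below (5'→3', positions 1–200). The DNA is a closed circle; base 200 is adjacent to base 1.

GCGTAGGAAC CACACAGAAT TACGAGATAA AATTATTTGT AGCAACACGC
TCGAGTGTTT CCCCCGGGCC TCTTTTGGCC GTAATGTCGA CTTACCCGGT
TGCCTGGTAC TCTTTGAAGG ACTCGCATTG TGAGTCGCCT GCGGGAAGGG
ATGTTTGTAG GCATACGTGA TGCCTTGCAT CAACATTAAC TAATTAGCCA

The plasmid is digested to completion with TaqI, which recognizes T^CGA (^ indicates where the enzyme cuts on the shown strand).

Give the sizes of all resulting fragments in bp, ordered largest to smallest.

164, 36 bp

TaqI sites (TCGA) start at positions 51, 87.
TaqI cuts after the first base of each site, so after positions 51, 87.
Circular molecule, 2 cuts → 2 fragments:
  52–87 → 36 bp
  88–200 then 1–51 → 113 + 51 = 164 bp
Sorted largest to smallest: 164, 36 bp.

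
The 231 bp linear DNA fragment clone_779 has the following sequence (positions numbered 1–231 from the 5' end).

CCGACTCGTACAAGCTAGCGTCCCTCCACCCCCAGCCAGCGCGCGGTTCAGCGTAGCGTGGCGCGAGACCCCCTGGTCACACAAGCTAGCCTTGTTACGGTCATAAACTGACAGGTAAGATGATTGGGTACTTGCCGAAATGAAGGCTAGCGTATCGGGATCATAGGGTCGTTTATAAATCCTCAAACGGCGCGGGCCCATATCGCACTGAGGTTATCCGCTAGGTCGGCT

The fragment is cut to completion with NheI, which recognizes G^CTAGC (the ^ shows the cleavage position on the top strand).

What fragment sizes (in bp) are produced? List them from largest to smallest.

85, 71, 61, 14 bp

NheI sites (GCTAGC) start at positions 14, 85, 146.
NheI cuts after the first base of each site, so after positions 14, 85, 146.
Linear molecule, 3 cuts → 4 fragments:
  1–14 → 14 bp
  15–85 → 71 bp
  86–146 → 61 bp
  147–231 → 85 bp
Sorted largest to smallest: 85, 71, 61, 14 bp.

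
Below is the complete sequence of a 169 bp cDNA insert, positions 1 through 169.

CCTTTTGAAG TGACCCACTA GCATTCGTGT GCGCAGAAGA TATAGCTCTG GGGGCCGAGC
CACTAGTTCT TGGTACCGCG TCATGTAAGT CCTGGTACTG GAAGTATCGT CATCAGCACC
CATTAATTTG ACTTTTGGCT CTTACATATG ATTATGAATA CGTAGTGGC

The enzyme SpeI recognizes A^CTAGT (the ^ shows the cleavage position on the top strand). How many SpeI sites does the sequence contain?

1

ACTAGT occurs starting at position 62.
SpeI cuts at 1 site.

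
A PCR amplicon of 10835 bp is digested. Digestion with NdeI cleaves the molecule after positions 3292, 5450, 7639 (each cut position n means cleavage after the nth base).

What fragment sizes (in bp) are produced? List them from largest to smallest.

Linear molecule, 3 cuts → 4 fragments:
  3292 − 0 = 3292 bp
  5450 − 3292 = 2158 bp
  7639 − 5450 = 2189 bp
  10835 − 7639 = 3196 bp
Sorted largest to smallest: 3292, 3196, 2189, 2158 bp.

3292, 3196, 2189, 2158 bp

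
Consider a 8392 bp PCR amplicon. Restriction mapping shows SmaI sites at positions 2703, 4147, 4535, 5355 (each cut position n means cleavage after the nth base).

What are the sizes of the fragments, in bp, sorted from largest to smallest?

3037, 2703, 1444, 820, 388 bp

Linear molecule, 4 cuts → 5 fragments:
  2703 − 0 = 2703 bp
  4147 − 2703 = 1444 bp
  4535 − 4147 = 388 bp
  5355 − 4535 = 820 bp
  8392 − 5355 = 3037 bp
Sorted largest to smallest: 3037, 2703, 1444, 820, 388 bp.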